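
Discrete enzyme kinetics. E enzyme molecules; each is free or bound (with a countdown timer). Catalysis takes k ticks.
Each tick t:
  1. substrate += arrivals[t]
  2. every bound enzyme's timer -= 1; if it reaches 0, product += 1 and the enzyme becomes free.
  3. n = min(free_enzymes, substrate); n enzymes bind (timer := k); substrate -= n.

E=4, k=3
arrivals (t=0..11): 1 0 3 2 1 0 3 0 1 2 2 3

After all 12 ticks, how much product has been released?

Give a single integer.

Answer: 11

Derivation:
t=0: arr=1 -> substrate=0 bound=1 product=0
t=1: arr=0 -> substrate=0 bound=1 product=0
t=2: arr=3 -> substrate=0 bound=4 product=0
t=3: arr=2 -> substrate=1 bound=4 product=1
t=4: arr=1 -> substrate=2 bound=4 product=1
t=5: arr=0 -> substrate=0 bound=3 product=4
t=6: arr=3 -> substrate=1 bound=4 product=5
t=7: arr=0 -> substrate=1 bound=4 product=5
t=8: arr=1 -> substrate=0 bound=4 product=7
t=9: arr=2 -> substrate=0 bound=4 product=9
t=10: arr=2 -> substrate=2 bound=4 product=9
t=11: arr=3 -> substrate=3 bound=4 product=11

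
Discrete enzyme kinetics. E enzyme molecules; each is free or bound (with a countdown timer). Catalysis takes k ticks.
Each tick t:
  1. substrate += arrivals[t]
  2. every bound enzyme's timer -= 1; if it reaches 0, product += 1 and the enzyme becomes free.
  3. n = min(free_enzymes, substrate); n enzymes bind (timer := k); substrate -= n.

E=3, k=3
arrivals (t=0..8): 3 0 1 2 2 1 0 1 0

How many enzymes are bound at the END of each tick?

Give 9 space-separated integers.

Answer: 3 3 3 3 3 3 3 3 3

Derivation:
t=0: arr=3 -> substrate=0 bound=3 product=0
t=1: arr=0 -> substrate=0 bound=3 product=0
t=2: arr=1 -> substrate=1 bound=3 product=0
t=3: arr=2 -> substrate=0 bound=3 product=3
t=4: arr=2 -> substrate=2 bound=3 product=3
t=5: arr=1 -> substrate=3 bound=3 product=3
t=6: arr=0 -> substrate=0 bound=3 product=6
t=7: arr=1 -> substrate=1 bound=3 product=6
t=8: arr=0 -> substrate=1 bound=3 product=6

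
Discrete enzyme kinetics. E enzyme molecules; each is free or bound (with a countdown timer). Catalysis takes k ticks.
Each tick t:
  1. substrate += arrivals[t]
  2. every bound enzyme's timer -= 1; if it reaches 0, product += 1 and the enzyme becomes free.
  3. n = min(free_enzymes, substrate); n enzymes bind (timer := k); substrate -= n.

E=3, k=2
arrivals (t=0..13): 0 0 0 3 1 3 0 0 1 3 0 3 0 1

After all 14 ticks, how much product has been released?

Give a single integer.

t=0: arr=0 -> substrate=0 bound=0 product=0
t=1: arr=0 -> substrate=0 bound=0 product=0
t=2: arr=0 -> substrate=0 bound=0 product=0
t=3: arr=3 -> substrate=0 bound=3 product=0
t=4: arr=1 -> substrate=1 bound=3 product=0
t=5: arr=3 -> substrate=1 bound=3 product=3
t=6: arr=0 -> substrate=1 bound=3 product=3
t=7: arr=0 -> substrate=0 bound=1 product=6
t=8: arr=1 -> substrate=0 bound=2 product=6
t=9: arr=3 -> substrate=1 bound=3 product=7
t=10: arr=0 -> substrate=0 bound=3 product=8
t=11: arr=3 -> substrate=1 bound=3 product=10
t=12: arr=0 -> substrate=0 bound=3 product=11
t=13: arr=1 -> substrate=0 bound=2 product=13

Answer: 13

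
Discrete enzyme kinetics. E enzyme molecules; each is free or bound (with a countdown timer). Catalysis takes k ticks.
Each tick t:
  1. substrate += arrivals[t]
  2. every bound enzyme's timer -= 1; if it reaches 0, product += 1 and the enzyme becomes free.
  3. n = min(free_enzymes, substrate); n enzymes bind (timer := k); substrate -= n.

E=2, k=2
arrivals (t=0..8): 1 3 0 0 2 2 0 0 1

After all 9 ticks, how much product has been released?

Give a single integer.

Answer: 7

Derivation:
t=0: arr=1 -> substrate=0 bound=1 product=0
t=1: arr=3 -> substrate=2 bound=2 product=0
t=2: arr=0 -> substrate=1 bound=2 product=1
t=3: arr=0 -> substrate=0 bound=2 product=2
t=4: arr=2 -> substrate=1 bound=2 product=3
t=5: arr=2 -> substrate=2 bound=2 product=4
t=6: arr=0 -> substrate=1 bound=2 product=5
t=7: arr=0 -> substrate=0 bound=2 product=6
t=8: arr=1 -> substrate=0 bound=2 product=7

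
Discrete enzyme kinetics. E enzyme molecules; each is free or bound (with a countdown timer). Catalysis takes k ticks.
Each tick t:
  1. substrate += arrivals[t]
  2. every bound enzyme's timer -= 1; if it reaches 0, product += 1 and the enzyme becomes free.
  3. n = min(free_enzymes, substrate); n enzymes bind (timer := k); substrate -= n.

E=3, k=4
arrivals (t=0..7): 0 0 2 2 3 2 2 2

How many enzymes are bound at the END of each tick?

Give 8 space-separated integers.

t=0: arr=0 -> substrate=0 bound=0 product=0
t=1: arr=0 -> substrate=0 bound=0 product=0
t=2: arr=2 -> substrate=0 bound=2 product=0
t=3: arr=2 -> substrate=1 bound=3 product=0
t=4: arr=3 -> substrate=4 bound=3 product=0
t=5: arr=2 -> substrate=6 bound=3 product=0
t=6: arr=2 -> substrate=6 bound=3 product=2
t=7: arr=2 -> substrate=7 bound=3 product=3

Answer: 0 0 2 3 3 3 3 3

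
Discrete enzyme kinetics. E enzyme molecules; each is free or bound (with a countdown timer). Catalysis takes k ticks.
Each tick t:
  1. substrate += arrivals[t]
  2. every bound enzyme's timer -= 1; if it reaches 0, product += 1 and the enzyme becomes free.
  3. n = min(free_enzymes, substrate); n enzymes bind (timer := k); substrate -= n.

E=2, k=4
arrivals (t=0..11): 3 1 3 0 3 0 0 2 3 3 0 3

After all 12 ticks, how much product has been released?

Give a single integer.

t=0: arr=3 -> substrate=1 bound=2 product=0
t=1: arr=1 -> substrate=2 bound=2 product=0
t=2: arr=3 -> substrate=5 bound=2 product=0
t=3: arr=0 -> substrate=5 bound=2 product=0
t=4: arr=3 -> substrate=6 bound=2 product=2
t=5: arr=0 -> substrate=6 bound=2 product=2
t=6: arr=0 -> substrate=6 bound=2 product=2
t=7: arr=2 -> substrate=8 bound=2 product=2
t=8: arr=3 -> substrate=9 bound=2 product=4
t=9: arr=3 -> substrate=12 bound=2 product=4
t=10: arr=0 -> substrate=12 bound=2 product=4
t=11: arr=3 -> substrate=15 bound=2 product=4

Answer: 4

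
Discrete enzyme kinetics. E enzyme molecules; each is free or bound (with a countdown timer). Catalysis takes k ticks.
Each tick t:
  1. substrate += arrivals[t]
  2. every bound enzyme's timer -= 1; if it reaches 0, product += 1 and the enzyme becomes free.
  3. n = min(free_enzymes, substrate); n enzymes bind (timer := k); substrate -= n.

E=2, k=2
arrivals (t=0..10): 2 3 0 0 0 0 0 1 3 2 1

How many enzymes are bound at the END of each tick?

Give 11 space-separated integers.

t=0: arr=2 -> substrate=0 bound=2 product=0
t=1: arr=3 -> substrate=3 bound=2 product=0
t=2: arr=0 -> substrate=1 bound=2 product=2
t=3: arr=0 -> substrate=1 bound=2 product=2
t=4: arr=0 -> substrate=0 bound=1 product=4
t=5: arr=0 -> substrate=0 bound=1 product=4
t=6: arr=0 -> substrate=0 bound=0 product=5
t=7: arr=1 -> substrate=0 bound=1 product=5
t=8: arr=3 -> substrate=2 bound=2 product=5
t=9: arr=2 -> substrate=3 bound=2 product=6
t=10: arr=1 -> substrate=3 bound=2 product=7

Answer: 2 2 2 2 1 1 0 1 2 2 2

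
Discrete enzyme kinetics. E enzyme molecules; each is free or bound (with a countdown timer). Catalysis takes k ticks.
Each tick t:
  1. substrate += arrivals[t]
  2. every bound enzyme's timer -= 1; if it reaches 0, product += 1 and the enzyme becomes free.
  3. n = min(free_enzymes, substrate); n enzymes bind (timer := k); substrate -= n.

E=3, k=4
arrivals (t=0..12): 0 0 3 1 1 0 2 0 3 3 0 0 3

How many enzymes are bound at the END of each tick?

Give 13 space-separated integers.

t=0: arr=0 -> substrate=0 bound=0 product=0
t=1: arr=0 -> substrate=0 bound=0 product=0
t=2: arr=3 -> substrate=0 bound=3 product=0
t=3: arr=1 -> substrate=1 bound=3 product=0
t=4: arr=1 -> substrate=2 bound=3 product=0
t=5: arr=0 -> substrate=2 bound=3 product=0
t=6: arr=2 -> substrate=1 bound=3 product=3
t=7: arr=0 -> substrate=1 bound=3 product=3
t=8: arr=3 -> substrate=4 bound=3 product=3
t=9: arr=3 -> substrate=7 bound=3 product=3
t=10: arr=0 -> substrate=4 bound=3 product=6
t=11: arr=0 -> substrate=4 bound=3 product=6
t=12: arr=3 -> substrate=7 bound=3 product=6

Answer: 0 0 3 3 3 3 3 3 3 3 3 3 3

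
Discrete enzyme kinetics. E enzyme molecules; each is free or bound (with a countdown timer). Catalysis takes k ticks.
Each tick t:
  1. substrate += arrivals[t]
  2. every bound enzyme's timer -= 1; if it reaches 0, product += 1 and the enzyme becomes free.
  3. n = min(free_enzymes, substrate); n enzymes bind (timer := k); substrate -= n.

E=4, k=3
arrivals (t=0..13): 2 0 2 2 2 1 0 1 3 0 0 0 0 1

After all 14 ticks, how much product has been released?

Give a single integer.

t=0: arr=2 -> substrate=0 bound=2 product=0
t=1: arr=0 -> substrate=0 bound=2 product=0
t=2: arr=2 -> substrate=0 bound=4 product=0
t=3: arr=2 -> substrate=0 bound=4 product=2
t=4: arr=2 -> substrate=2 bound=4 product=2
t=5: arr=1 -> substrate=1 bound=4 product=4
t=6: arr=0 -> substrate=0 bound=3 product=6
t=7: arr=1 -> substrate=0 bound=4 product=6
t=8: arr=3 -> substrate=1 bound=4 product=8
t=9: arr=0 -> substrate=0 bound=4 product=9
t=10: arr=0 -> substrate=0 bound=3 product=10
t=11: arr=0 -> substrate=0 bound=1 product=12
t=12: arr=0 -> substrate=0 bound=0 product=13
t=13: arr=1 -> substrate=0 bound=1 product=13

Answer: 13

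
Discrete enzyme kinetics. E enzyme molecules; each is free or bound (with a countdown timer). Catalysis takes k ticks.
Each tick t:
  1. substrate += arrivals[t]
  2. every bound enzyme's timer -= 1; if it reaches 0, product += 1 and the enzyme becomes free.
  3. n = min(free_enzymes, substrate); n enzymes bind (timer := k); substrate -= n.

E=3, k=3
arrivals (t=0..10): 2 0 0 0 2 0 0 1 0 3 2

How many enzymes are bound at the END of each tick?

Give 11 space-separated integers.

Answer: 2 2 2 0 2 2 2 1 1 3 3

Derivation:
t=0: arr=2 -> substrate=0 bound=2 product=0
t=1: arr=0 -> substrate=0 bound=2 product=0
t=2: arr=0 -> substrate=0 bound=2 product=0
t=3: arr=0 -> substrate=0 bound=0 product=2
t=4: arr=2 -> substrate=0 bound=2 product=2
t=5: arr=0 -> substrate=0 bound=2 product=2
t=6: arr=0 -> substrate=0 bound=2 product=2
t=7: arr=1 -> substrate=0 bound=1 product=4
t=8: arr=0 -> substrate=0 bound=1 product=4
t=9: arr=3 -> substrate=1 bound=3 product=4
t=10: arr=2 -> substrate=2 bound=3 product=5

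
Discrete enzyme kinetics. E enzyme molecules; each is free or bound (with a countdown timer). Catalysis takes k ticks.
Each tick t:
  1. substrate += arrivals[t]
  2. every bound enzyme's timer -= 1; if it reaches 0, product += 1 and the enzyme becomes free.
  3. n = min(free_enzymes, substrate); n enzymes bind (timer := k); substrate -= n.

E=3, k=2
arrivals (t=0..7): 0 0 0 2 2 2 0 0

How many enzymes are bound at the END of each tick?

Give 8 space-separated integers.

t=0: arr=0 -> substrate=0 bound=0 product=0
t=1: arr=0 -> substrate=0 bound=0 product=0
t=2: arr=0 -> substrate=0 bound=0 product=0
t=3: arr=2 -> substrate=0 bound=2 product=0
t=4: arr=2 -> substrate=1 bound=3 product=0
t=5: arr=2 -> substrate=1 bound=3 product=2
t=6: arr=0 -> substrate=0 bound=3 product=3
t=7: arr=0 -> substrate=0 bound=1 product=5

Answer: 0 0 0 2 3 3 3 1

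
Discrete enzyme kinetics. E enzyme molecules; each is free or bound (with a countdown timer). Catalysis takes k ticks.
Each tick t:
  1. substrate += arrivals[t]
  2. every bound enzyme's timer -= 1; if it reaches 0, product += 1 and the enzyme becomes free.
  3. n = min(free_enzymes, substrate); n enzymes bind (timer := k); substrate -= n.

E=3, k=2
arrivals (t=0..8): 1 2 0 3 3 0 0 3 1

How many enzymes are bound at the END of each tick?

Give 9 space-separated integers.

t=0: arr=1 -> substrate=0 bound=1 product=0
t=1: arr=2 -> substrate=0 bound=3 product=0
t=2: arr=0 -> substrate=0 bound=2 product=1
t=3: arr=3 -> substrate=0 bound=3 product=3
t=4: arr=3 -> substrate=3 bound=3 product=3
t=5: arr=0 -> substrate=0 bound=3 product=6
t=6: arr=0 -> substrate=0 bound=3 product=6
t=7: arr=3 -> substrate=0 bound=3 product=9
t=8: arr=1 -> substrate=1 bound=3 product=9

Answer: 1 3 2 3 3 3 3 3 3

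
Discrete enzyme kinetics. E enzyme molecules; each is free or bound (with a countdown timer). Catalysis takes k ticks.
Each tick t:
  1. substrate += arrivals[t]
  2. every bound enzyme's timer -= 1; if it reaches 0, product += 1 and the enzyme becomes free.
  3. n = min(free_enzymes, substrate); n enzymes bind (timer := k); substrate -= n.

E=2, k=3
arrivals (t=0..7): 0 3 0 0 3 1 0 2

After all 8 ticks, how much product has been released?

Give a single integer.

t=0: arr=0 -> substrate=0 bound=0 product=0
t=1: arr=3 -> substrate=1 bound=2 product=0
t=2: arr=0 -> substrate=1 bound=2 product=0
t=3: arr=0 -> substrate=1 bound=2 product=0
t=4: arr=3 -> substrate=2 bound=2 product=2
t=5: arr=1 -> substrate=3 bound=2 product=2
t=6: arr=0 -> substrate=3 bound=2 product=2
t=7: arr=2 -> substrate=3 bound=2 product=4

Answer: 4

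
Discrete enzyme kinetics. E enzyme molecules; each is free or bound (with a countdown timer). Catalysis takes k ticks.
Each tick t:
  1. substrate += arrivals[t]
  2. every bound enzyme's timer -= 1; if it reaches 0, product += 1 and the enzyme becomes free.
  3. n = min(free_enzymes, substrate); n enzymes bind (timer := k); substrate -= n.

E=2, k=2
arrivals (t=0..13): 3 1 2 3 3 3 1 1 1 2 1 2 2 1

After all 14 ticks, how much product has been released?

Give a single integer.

Answer: 12

Derivation:
t=0: arr=3 -> substrate=1 bound=2 product=0
t=1: arr=1 -> substrate=2 bound=2 product=0
t=2: arr=2 -> substrate=2 bound=2 product=2
t=3: arr=3 -> substrate=5 bound=2 product=2
t=4: arr=3 -> substrate=6 bound=2 product=4
t=5: arr=3 -> substrate=9 bound=2 product=4
t=6: arr=1 -> substrate=8 bound=2 product=6
t=7: arr=1 -> substrate=9 bound=2 product=6
t=8: arr=1 -> substrate=8 bound=2 product=8
t=9: arr=2 -> substrate=10 bound=2 product=8
t=10: arr=1 -> substrate=9 bound=2 product=10
t=11: arr=2 -> substrate=11 bound=2 product=10
t=12: arr=2 -> substrate=11 bound=2 product=12
t=13: arr=1 -> substrate=12 bound=2 product=12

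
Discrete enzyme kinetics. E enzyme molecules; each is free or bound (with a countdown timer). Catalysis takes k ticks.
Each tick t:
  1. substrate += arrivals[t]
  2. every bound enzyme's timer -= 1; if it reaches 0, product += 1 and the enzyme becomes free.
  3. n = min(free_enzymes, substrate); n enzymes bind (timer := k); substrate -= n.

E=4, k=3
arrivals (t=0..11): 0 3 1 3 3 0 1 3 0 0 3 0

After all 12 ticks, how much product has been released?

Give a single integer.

Answer: 12

Derivation:
t=0: arr=0 -> substrate=0 bound=0 product=0
t=1: arr=3 -> substrate=0 bound=3 product=0
t=2: arr=1 -> substrate=0 bound=4 product=0
t=3: arr=3 -> substrate=3 bound=4 product=0
t=4: arr=3 -> substrate=3 bound=4 product=3
t=5: arr=0 -> substrate=2 bound=4 product=4
t=6: arr=1 -> substrate=3 bound=4 product=4
t=7: arr=3 -> substrate=3 bound=4 product=7
t=8: arr=0 -> substrate=2 bound=4 product=8
t=9: arr=0 -> substrate=2 bound=4 product=8
t=10: arr=3 -> substrate=2 bound=4 product=11
t=11: arr=0 -> substrate=1 bound=4 product=12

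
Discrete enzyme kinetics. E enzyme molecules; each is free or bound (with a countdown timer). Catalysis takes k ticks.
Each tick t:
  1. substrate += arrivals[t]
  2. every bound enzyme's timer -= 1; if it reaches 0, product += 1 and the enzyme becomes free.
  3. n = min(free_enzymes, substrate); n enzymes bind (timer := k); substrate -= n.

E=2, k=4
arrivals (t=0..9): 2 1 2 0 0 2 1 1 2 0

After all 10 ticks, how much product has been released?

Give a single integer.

t=0: arr=2 -> substrate=0 bound=2 product=0
t=1: arr=1 -> substrate=1 bound=2 product=0
t=2: arr=2 -> substrate=3 bound=2 product=0
t=3: arr=0 -> substrate=3 bound=2 product=0
t=4: arr=0 -> substrate=1 bound=2 product=2
t=5: arr=2 -> substrate=3 bound=2 product=2
t=6: arr=1 -> substrate=4 bound=2 product=2
t=7: arr=1 -> substrate=5 bound=2 product=2
t=8: arr=2 -> substrate=5 bound=2 product=4
t=9: arr=0 -> substrate=5 bound=2 product=4

Answer: 4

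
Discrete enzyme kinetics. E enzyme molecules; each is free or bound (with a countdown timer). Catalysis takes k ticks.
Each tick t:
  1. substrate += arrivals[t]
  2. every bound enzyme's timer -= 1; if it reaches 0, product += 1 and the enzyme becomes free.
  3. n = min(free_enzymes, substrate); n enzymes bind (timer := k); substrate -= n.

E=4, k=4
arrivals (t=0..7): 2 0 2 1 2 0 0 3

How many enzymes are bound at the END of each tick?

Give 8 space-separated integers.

t=0: arr=2 -> substrate=0 bound=2 product=0
t=1: arr=0 -> substrate=0 bound=2 product=0
t=2: arr=2 -> substrate=0 bound=4 product=0
t=3: arr=1 -> substrate=1 bound=4 product=0
t=4: arr=2 -> substrate=1 bound=4 product=2
t=5: arr=0 -> substrate=1 bound=4 product=2
t=6: arr=0 -> substrate=0 bound=3 product=4
t=7: arr=3 -> substrate=2 bound=4 product=4

Answer: 2 2 4 4 4 4 3 4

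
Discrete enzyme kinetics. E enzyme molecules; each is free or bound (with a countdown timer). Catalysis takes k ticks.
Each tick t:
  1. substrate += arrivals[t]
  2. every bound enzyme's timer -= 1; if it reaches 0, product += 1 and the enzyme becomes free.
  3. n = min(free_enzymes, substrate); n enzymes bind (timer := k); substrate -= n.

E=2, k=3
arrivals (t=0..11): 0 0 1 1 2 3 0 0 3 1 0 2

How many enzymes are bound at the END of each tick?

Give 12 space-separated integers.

Answer: 0 0 1 2 2 2 2 2 2 2 2 2

Derivation:
t=0: arr=0 -> substrate=0 bound=0 product=0
t=1: arr=0 -> substrate=0 bound=0 product=0
t=2: arr=1 -> substrate=0 bound=1 product=0
t=3: arr=1 -> substrate=0 bound=2 product=0
t=4: arr=2 -> substrate=2 bound=2 product=0
t=5: arr=3 -> substrate=4 bound=2 product=1
t=6: arr=0 -> substrate=3 bound=2 product=2
t=7: arr=0 -> substrate=3 bound=2 product=2
t=8: arr=3 -> substrate=5 bound=2 product=3
t=9: arr=1 -> substrate=5 bound=2 product=4
t=10: arr=0 -> substrate=5 bound=2 product=4
t=11: arr=2 -> substrate=6 bound=2 product=5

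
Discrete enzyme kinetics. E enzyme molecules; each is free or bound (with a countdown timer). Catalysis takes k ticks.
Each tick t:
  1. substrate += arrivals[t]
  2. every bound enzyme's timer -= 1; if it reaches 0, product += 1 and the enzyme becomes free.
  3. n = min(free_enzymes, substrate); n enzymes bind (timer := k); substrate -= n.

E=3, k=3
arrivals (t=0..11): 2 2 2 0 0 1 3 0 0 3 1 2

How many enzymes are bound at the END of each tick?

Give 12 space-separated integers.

Answer: 2 3 3 3 3 3 3 3 3 3 3 3

Derivation:
t=0: arr=2 -> substrate=0 bound=2 product=0
t=1: arr=2 -> substrate=1 bound=3 product=0
t=2: arr=2 -> substrate=3 bound=3 product=0
t=3: arr=0 -> substrate=1 bound=3 product=2
t=4: arr=0 -> substrate=0 bound=3 product=3
t=5: arr=1 -> substrate=1 bound=3 product=3
t=6: arr=3 -> substrate=2 bound=3 product=5
t=7: arr=0 -> substrate=1 bound=3 product=6
t=8: arr=0 -> substrate=1 bound=3 product=6
t=9: arr=3 -> substrate=2 bound=3 product=8
t=10: arr=1 -> substrate=2 bound=3 product=9
t=11: arr=2 -> substrate=4 bound=3 product=9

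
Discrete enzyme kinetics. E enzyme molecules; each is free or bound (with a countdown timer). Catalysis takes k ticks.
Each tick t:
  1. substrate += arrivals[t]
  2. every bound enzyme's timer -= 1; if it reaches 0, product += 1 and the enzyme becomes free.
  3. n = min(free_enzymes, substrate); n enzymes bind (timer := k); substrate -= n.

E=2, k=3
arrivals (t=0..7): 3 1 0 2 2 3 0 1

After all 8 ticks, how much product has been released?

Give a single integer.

Answer: 4

Derivation:
t=0: arr=3 -> substrate=1 bound=2 product=0
t=1: arr=1 -> substrate=2 bound=2 product=0
t=2: arr=0 -> substrate=2 bound=2 product=0
t=3: arr=2 -> substrate=2 bound=2 product=2
t=4: arr=2 -> substrate=4 bound=2 product=2
t=5: arr=3 -> substrate=7 bound=2 product=2
t=6: arr=0 -> substrate=5 bound=2 product=4
t=7: arr=1 -> substrate=6 bound=2 product=4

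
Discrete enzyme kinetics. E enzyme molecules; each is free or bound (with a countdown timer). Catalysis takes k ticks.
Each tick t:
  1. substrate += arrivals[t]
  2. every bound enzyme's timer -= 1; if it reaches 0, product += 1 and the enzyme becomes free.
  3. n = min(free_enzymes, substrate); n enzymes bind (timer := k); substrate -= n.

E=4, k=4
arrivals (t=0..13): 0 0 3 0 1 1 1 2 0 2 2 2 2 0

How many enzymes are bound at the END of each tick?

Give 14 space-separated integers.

Answer: 0 0 3 3 4 4 3 4 4 4 4 4 4 4

Derivation:
t=0: arr=0 -> substrate=0 bound=0 product=0
t=1: arr=0 -> substrate=0 bound=0 product=0
t=2: arr=3 -> substrate=0 bound=3 product=0
t=3: arr=0 -> substrate=0 bound=3 product=0
t=4: arr=1 -> substrate=0 bound=4 product=0
t=5: arr=1 -> substrate=1 bound=4 product=0
t=6: arr=1 -> substrate=0 bound=3 product=3
t=7: arr=2 -> substrate=1 bound=4 product=3
t=8: arr=0 -> substrate=0 bound=4 product=4
t=9: arr=2 -> substrate=2 bound=4 product=4
t=10: arr=2 -> substrate=2 bound=4 product=6
t=11: arr=2 -> substrate=3 bound=4 product=7
t=12: arr=2 -> substrate=4 bound=4 product=8
t=13: arr=0 -> substrate=4 bound=4 product=8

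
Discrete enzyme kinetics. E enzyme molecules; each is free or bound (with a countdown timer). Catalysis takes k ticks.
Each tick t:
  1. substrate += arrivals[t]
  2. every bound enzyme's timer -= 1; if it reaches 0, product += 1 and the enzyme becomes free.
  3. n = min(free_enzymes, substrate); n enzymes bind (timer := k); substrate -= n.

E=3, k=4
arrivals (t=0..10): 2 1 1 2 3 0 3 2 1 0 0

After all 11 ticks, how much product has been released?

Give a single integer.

t=0: arr=2 -> substrate=0 bound=2 product=0
t=1: arr=1 -> substrate=0 bound=3 product=0
t=2: arr=1 -> substrate=1 bound=3 product=0
t=3: arr=2 -> substrate=3 bound=3 product=0
t=4: arr=3 -> substrate=4 bound=3 product=2
t=5: arr=0 -> substrate=3 bound=3 product=3
t=6: arr=3 -> substrate=6 bound=3 product=3
t=7: arr=2 -> substrate=8 bound=3 product=3
t=8: arr=1 -> substrate=7 bound=3 product=5
t=9: arr=0 -> substrate=6 bound=3 product=6
t=10: arr=0 -> substrate=6 bound=3 product=6

Answer: 6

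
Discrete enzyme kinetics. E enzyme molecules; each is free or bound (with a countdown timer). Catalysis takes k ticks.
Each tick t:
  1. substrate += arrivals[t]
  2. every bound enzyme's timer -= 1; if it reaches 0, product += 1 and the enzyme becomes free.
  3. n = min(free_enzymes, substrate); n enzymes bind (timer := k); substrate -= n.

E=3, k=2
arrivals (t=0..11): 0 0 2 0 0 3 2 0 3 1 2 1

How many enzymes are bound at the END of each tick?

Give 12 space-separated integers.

t=0: arr=0 -> substrate=0 bound=0 product=0
t=1: arr=0 -> substrate=0 bound=0 product=0
t=2: arr=2 -> substrate=0 bound=2 product=0
t=3: arr=0 -> substrate=0 bound=2 product=0
t=4: arr=0 -> substrate=0 bound=0 product=2
t=5: arr=3 -> substrate=0 bound=3 product=2
t=6: arr=2 -> substrate=2 bound=3 product=2
t=7: arr=0 -> substrate=0 bound=2 product=5
t=8: arr=3 -> substrate=2 bound=3 product=5
t=9: arr=1 -> substrate=1 bound=3 product=7
t=10: arr=2 -> substrate=2 bound=3 product=8
t=11: arr=1 -> substrate=1 bound=3 product=10

Answer: 0 0 2 2 0 3 3 2 3 3 3 3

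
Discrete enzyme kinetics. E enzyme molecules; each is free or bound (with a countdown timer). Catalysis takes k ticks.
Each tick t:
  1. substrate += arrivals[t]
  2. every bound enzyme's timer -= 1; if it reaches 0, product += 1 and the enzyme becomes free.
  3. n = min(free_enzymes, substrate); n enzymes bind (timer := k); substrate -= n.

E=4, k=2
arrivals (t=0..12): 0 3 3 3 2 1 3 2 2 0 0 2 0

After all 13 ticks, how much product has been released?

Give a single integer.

t=0: arr=0 -> substrate=0 bound=0 product=0
t=1: arr=3 -> substrate=0 bound=3 product=0
t=2: arr=3 -> substrate=2 bound=4 product=0
t=3: arr=3 -> substrate=2 bound=4 product=3
t=4: arr=2 -> substrate=3 bound=4 product=4
t=5: arr=1 -> substrate=1 bound=4 product=7
t=6: arr=3 -> substrate=3 bound=4 product=8
t=7: arr=2 -> substrate=2 bound=4 product=11
t=8: arr=2 -> substrate=3 bound=4 product=12
t=9: arr=0 -> substrate=0 bound=4 product=15
t=10: arr=0 -> substrate=0 bound=3 product=16
t=11: arr=2 -> substrate=0 bound=2 product=19
t=12: arr=0 -> substrate=0 bound=2 product=19

Answer: 19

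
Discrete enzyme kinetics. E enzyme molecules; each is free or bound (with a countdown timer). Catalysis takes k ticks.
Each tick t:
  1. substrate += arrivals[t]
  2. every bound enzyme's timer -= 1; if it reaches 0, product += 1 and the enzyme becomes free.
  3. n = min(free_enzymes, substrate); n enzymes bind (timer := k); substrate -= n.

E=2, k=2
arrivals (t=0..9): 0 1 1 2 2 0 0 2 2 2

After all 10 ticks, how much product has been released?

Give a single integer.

Answer: 7

Derivation:
t=0: arr=0 -> substrate=0 bound=0 product=0
t=1: arr=1 -> substrate=0 bound=1 product=0
t=2: arr=1 -> substrate=0 bound=2 product=0
t=3: arr=2 -> substrate=1 bound=2 product=1
t=4: arr=2 -> substrate=2 bound=2 product=2
t=5: arr=0 -> substrate=1 bound=2 product=3
t=6: arr=0 -> substrate=0 bound=2 product=4
t=7: arr=2 -> substrate=1 bound=2 product=5
t=8: arr=2 -> substrate=2 bound=2 product=6
t=9: arr=2 -> substrate=3 bound=2 product=7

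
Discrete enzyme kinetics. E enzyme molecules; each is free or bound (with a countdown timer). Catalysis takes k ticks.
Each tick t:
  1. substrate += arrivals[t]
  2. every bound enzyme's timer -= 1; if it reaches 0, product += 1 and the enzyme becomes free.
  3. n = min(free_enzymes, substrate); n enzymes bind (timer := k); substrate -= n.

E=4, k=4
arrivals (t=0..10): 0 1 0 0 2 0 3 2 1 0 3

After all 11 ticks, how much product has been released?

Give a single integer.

Answer: 5

Derivation:
t=0: arr=0 -> substrate=0 bound=0 product=0
t=1: arr=1 -> substrate=0 bound=1 product=0
t=2: arr=0 -> substrate=0 bound=1 product=0
t=3: arr=0 -> substrate=0 bound=1 product=0
t=4: arr=2 -> substrate=0 bound=3 product=0
t=5: arr=0 -> substrate=0 bound=2 product=1
t=6: arr=3 -> substrate=1 bound=4 product=1
t=7: arr=2 -> substrate=3 bound=4 product=1
t=8: arr=1 -> substrate=2 bound=4 product=3
t=9: arr=0 -> substrate=2 bound=4 product=3
t=10: arr=3 -> substrate=3 bound=4 product=5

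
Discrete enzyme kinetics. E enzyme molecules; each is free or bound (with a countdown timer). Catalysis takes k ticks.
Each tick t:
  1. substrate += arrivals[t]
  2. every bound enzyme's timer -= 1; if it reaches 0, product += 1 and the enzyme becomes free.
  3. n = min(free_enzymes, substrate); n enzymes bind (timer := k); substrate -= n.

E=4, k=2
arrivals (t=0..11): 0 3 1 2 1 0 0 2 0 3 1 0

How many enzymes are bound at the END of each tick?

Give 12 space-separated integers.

Answer: 0 3 4 3 3 1 0 2 2 3 4 1

Derivation:
t=0: arr=0 -> substrate=0 bound=0 product=0
t=1: arr=3 -> substrate=0 bound=3 product=0
t=2: arr=1 -> substrate=0 bound=4 product=0
t=3: arr=2 -> substrate=0 bound=3 product=3
t=4: arr=1 -> substrate=0 bound=3 product=4
t=5: arr=0 -> substrate=0 bound=1 product=6
t=6: arr=0 -> substrate=0 bound=0 product=7
t=7: arr=2 -> substrate=0 bound=2 product=7
t=8: arr=0 -> substrate=0 bound=2 product=7
t=9: arr=3 -> substrate=0 bound=3 product=9
t=10: arr=1 -> substrate=0 bound=4 product=9
t=11: arr=0 -> substrate=0 bound=1 product=12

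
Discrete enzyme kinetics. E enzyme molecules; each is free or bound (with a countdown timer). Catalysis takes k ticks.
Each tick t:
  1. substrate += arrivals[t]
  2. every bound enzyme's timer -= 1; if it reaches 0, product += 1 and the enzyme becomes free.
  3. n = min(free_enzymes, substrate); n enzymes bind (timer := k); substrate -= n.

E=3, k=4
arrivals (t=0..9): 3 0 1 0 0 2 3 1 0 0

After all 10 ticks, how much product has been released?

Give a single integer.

Answer: 6

Derivation:
t=0: arr=3 -> substrate=0 bound=3 product=0
t=1: arr=0 -> substrate=0 bound=3 product=0
t=2: arr=1 -> substrate=1 bound=3 product=0
t=3: arr=0 -> substrate=1 bound=3 product=0
t=4: arr=0 -> substrate=0 bound=1 product=3
t=5: arr=2 -> substrate=0 bound=3 product=3
t=6: arr=3 -> substrate=3 bound=3 product=3
t=7: arr=1 -> substrate=4 bound=3 product=3
t=8: arr=0 -> substrate=3 bound=3 product=4
t=9: arr=0 -> substrate=1 bound=3 product=6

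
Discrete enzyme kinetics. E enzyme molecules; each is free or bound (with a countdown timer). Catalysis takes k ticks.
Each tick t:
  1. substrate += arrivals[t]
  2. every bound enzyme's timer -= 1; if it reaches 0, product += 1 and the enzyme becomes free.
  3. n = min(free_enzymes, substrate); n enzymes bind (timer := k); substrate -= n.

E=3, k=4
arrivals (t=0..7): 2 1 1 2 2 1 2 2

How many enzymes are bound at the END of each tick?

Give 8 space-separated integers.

Answer: 2 3 3 3 3 3 3 3

Derivation:
t=0: arr=2 -> substrate=0 bound=2 product=0
t=1: arr=1 -> substrate=0 bound=3 product=0
t=2: arr=1 -> substrate=1 bound=3 product=0
t=3: arr=2 -> substrate=3 bound=3 product=0
t=4: arr=2 -> substrate=3 bound=3 product=2
t=5: arr=1 -> substrate=3 bound=3 product=3
t=6: arr=2 -> substrate=5 bound=3 product=3
t=7: arr=2 -> substrate=7 bound=3 product=3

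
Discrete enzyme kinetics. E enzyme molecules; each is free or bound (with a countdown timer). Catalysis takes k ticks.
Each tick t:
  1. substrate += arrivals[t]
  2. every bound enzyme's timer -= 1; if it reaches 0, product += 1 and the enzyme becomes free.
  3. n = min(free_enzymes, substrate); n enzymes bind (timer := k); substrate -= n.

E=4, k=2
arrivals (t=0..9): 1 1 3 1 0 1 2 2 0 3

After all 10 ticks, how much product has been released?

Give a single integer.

t=0: arr=1 -> substrate=0 bound=1 product=0
t=1: arr=1 -> substrate=0 bound=2 product=0
t=2: arr=3 -> substrate=0 bound=4 product=1
t=3: arr=1 -> substrate=0 bound=4 product=2
t=4: arr=0 -> substrate=0 bound=1 product=5
t=5: arr=1 -> substrate=0 bound=1 product=6
t=6: arr=2 -> substrate=0 bound=3 product=6
t=7: arr=2 -> substrate=0 bound=4 product=7
t=8: arr=0 -> substrate=0 bound=2 product=9
t=9: arr=3 -> substrate=0 bound=3 product=11

Answer: 11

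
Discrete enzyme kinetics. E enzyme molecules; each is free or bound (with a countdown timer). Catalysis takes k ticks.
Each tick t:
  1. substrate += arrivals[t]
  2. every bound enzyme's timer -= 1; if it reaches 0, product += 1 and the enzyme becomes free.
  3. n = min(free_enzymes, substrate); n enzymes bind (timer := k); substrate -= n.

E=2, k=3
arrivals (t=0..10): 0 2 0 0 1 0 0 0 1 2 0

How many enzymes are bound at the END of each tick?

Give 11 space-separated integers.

t=0: arr=0 -> substrate=0 bound=0 product=0
t=1: arr=2 -> substrate=0 bound=2 product=0
t=2: arr=0 -> substrate=0 bound=2 product=0
t=3: arr=0 -> substrate=0 bound=2 product=0
t=4: arr=1 -> substrate=0 bound=1 product=2
t=5: arr=0 -> substrate=0 bound=1 product=2
t=6: arr=0 -> substrate=0 bound=1 product=2
t=7: arr=0 -> substrate=0 bound=0 product=3
t=8: arr=1 -> substrate=0 bound=1 product=3
t=9: arr=2 -> substrate=1 bound=2 product=3
t=10: arr=0 -> substrate=1 bound=2 product=3

Answer: 0 2 2 2 1 1 1 0 1 2 2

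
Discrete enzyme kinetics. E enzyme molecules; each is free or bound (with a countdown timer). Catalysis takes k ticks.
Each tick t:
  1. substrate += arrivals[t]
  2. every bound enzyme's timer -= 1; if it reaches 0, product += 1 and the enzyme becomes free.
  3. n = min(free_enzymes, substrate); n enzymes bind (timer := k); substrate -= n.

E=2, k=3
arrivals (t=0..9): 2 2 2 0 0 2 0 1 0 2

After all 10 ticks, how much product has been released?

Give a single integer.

Answer: 6

Derivation:
t=0: arr=2 -> substrate=0 bound=2 product=0
t=1: arr=2 -> substrate=2 bound=2 product=0
t=2: arr=2 -> substrate=4 bound=2 product=0
t=3: arr=0 -> substrate=2 bound=2 product=2
t=4: arr=0 -> substrate=2 bound=2 product=2
t=5: arr=2 -> substrate=4 bound=2 product=2
t=6: arr=0 -> substrate=2 bound=2 product=4
t=7: arr=1 -> substrate=3 bound=2 product=4
t=8: arr=0 -> substrate=3 bound=2 product=4
t=9: arr=2 -> substrate=3 bound=2 product=6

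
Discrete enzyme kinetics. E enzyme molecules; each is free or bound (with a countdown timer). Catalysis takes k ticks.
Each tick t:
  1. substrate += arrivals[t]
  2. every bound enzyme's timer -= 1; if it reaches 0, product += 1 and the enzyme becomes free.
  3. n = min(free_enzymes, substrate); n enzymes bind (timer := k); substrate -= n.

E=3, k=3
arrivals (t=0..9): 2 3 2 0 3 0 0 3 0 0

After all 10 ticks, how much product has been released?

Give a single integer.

Answer: 8

Derivation:
t=0: arr=2 -> substrate=0 bound=2 product=0
t=1: arr=3 -> substrate=2 bound=3 product=0
t=2: arr=2 -> substrate=4 bound=3 product=0
t=3: arr=0 -> substrate=2 bound=3 product=2
t=4: arr=3 -> substrate=4 bound=3 product=3
t=5: arr=0 -> substrate=4 bound=3 product=3
t=6: arr=0 -> substrate=2 bound=3 product=5
t=7: arr=3 -> substrate=4 bound=3 product=6
t=8: arr=0 -> substrate=4 bound=3 product=6
t=9: arr=0 -> substrate=2 bound=3 product=8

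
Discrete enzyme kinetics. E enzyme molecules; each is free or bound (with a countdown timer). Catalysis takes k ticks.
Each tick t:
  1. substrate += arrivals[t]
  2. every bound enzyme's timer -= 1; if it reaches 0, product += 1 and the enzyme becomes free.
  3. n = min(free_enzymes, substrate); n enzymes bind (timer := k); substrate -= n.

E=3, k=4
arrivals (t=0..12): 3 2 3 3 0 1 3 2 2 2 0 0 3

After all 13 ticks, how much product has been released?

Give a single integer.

t=0: arr=3 -> substrate=0 bound=3 product=0
t=1: arr=2 -> substrate=2 bound=3 product=0
t=2: arr=3 -> substrate=5 bound=3 product=0
t=3: arr=3 -> substrate=8 bound=3 product=0
t=4: arr=0 -> substrate=5 bound=3 product=3
t=5: arr=1 -> substrate=6 bound=3 product=3
t=6: arr=3 -> substrate=9 bound=3 product=3
t=7: arr=2 -> substrate=11 bound=3 product=3
t=8: arr=2 -> substrate=10 bound=3 product=6
t=9: arr=2 -> substrate=12 bound=3 product=6
t=10: arr=0 -> substrate=12 bound=3 product=6
t=11: arr=0 -> substrate=12 bound=3 product=6
t=12: arr=3 -> substrate=12 bound=3 product=9

Answer: 9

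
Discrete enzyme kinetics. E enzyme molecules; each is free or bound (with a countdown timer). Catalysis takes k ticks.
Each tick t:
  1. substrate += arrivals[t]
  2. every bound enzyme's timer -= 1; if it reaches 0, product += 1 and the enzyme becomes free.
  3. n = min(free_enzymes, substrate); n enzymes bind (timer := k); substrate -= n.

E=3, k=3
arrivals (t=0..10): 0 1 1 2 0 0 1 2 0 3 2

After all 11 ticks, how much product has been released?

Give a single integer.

Answer: 7

Derivation:
t=0: arr=0 -> substrate=0 bound=0 product=0
t=1: arr=1 -> substrate=0 bound=1 product=0
t=2: arr=1 -> substrate=0 bound=2 product=0
t=3: arr=2 -> substrate=1 bound=3 product=0
t=4: arr=0 -> substrate=0 bound=3 product=1
t=5: arr=0 -> substrate=0 bound=2 product=2
t=6: arr=1 -> substrate=0 bound=2 product=3
t=7: arr=2 -> substrate=0 bound=3 product=4
t=8: arr=0 -> substrate=0 bound=3 product=4
t=9: arr=3 -> substrate=2 bound=3 product=5
t=10: arr=2 -> substrate=2 bound=3 product=7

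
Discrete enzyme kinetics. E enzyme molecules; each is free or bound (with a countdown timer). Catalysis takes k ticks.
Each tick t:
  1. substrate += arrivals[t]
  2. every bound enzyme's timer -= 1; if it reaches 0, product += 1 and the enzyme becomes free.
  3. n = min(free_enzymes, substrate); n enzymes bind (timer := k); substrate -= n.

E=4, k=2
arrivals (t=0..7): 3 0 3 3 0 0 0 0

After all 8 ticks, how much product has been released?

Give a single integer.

Answer: 9

Derivation:
t=0: arr=3 -> substrate=0 bound=3 product=0
t=1: arr=0 -> substrate=0 bound=3 product=0
t=2: arr=3 -> substrate=0 bound=3 product=3
t=3: arr=3 -> substrate=2 bound=4 product=3
t=4: arr=0 -> substrate=0 bound=3 product=6
t=5: arr=0 -> substrate=0 bound=2 product=7
t=6: arr=0 -> substrate=0 bound=0 product=9
t=7: arr=0 -> substrate=0 bound=0 product=9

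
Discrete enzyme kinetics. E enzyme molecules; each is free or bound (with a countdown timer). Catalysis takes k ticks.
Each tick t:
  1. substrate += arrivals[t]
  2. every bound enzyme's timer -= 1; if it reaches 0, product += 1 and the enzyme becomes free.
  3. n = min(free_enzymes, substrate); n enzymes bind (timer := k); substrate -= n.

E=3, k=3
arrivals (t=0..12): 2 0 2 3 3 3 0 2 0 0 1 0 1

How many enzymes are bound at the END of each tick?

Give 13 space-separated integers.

t=0: arr=2 -> substrate=0 bound=2 product=0
t=1: arr=0 -> substrate=0 bound=2 product=0
t=2: arr=2 -> substrate=1 bound=3 product=0
t=3: arr=3 -> substrate=2 bound=3 product=2
t=4: arr=3 -> substrate=5 bound=3 product=2
t=5: arr=3 -> substrate=7 bound=3 product=3
t=6: arr=0 -> substrate=5 bound=3 product=5
t=7: arr=2 -> substrate=7 bound=3 product=5
t=8: arr=0 -> substrate=6 bound=3 product=6
t=9: arr=0 -> substrate=4 bound=3 product=8
t=10: arr=1 -> substrate=5 bound=3 product=8
t=11: arr=0 -> substrate=4 bound=3 product=9
t=12: arr=1 -> substrate=3 bound=3 product=11

Answer: 2 2 3 3 3 3 3 3 3 3 3 3 3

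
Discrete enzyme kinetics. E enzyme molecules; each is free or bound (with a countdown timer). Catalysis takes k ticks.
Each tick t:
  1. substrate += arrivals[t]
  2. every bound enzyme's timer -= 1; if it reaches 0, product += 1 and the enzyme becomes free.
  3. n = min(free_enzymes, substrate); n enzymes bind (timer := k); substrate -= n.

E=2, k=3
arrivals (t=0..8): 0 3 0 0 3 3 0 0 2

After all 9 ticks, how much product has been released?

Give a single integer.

Answer: 4

Derivation:
t=0: arr=0 -> substrate=0 bound=0 product=0
t=1: arr=3 -> substrate=1 bound=2 product=0
t=2: arr=0 -> substrate=1 bound=2 product=0
t=3: arr=0 -> substrate=1 bound=2 product=0
t=4: arr=3 -> substrate=2 bound=2 product=2
t=5: arr=3 -> substrate=5 bound=2 product=2
t=6: arr=0 -> substrate=5 bound=2 product=2
t=7: arr=0 -> substrate=3 bound=2 product=4
t=8: arr=2 -> substrate=5 bound=2 product=4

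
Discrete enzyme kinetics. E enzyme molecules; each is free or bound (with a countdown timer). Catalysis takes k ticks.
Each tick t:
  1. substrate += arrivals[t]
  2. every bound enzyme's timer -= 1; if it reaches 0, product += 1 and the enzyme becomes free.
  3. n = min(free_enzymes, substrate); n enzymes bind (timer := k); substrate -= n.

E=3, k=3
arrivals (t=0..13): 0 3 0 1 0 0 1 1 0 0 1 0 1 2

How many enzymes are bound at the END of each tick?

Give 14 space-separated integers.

t=0: arr=0 -> substrate=0 bound=0 product=0
t=1: arr=3 -> substrate=0 bound=3 product=0
t=2: arr=0 -> substrate=0 bound=3 product=0
t=3: arr=1 -> substrate=1 bound=3 product=0
t=4: arr=0 -> substrate=0 bound=1 product=3
t=5: arr=0 -> substrate=0 bound=1 product=3
t=6: arr=1 -> substrate=0 bound=2 product=3
t=7: arr=1 -> substrate=0 bound=2 product=4
t=8: arr=0 -> substrate=0 bound=2 product=4
t=9: arr=0 -> substrate=0 bound=1 product=5
t=10: arr=1 -> substrate=0 bound=1 product=6
t=11: arr=0 -> substrate=0 bound=1 product=6
t=12: arr=1 -> substrate=0 bound=2 product=6
t=13: arr=2 -> substrate=0 bound=3 product=7

Answer: 0 3 3 3 1 1 2 2 2 1 1 1 2 3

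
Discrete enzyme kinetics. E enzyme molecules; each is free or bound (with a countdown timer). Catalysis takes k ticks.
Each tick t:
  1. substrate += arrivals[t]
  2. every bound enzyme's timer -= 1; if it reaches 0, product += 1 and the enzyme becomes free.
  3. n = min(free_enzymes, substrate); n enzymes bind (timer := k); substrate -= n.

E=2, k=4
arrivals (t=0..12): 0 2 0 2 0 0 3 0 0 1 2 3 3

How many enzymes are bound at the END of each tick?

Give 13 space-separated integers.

t=0: arr=0 -> substrate=0 bound=0 product=0
t=1: arr=2 -> substrate=0 bound=2 product=0
t=2: arr=0 -> substrate=0 bound=2 product=0
t=3: arr=2 -> substrate=2 bound=2 product=0
t=4: arr=0 -> substrate=2 bound=2 product=0
t=5: arr=0 -> substrate=0 bound=2 product=2
t=6: arr=3 -> substrate=3 bound=2 product=2
t=7: arr=0 -> substrate=3 bound=2 product=2
t=8: arr=0 -> substrate=3 bound=2 product=2
t=9: arr=1 -> substrate=2 bound=2 product=4
t=10: arr=2 -> substrate=4 bound=2 product=4
t=11: arr=3 -> substrate=7 bound=2 product=4
t=12: arr=3 -> substrate=10 bound=2 product=4

Answer: 0 2 2 2 2 2 2 2 2 2 2 2 2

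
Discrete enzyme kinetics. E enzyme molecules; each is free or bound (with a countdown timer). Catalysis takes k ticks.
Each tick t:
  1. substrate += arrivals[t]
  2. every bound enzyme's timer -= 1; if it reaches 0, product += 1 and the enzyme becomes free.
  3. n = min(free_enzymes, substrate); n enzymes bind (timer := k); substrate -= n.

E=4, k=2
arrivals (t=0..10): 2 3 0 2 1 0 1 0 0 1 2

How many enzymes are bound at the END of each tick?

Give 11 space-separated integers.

Answer: 2 4 3 3 3 1 1 1 0 1 3

Derivation:
t=0: arr=2 -> substrate=0 bound=2 product=0
t=1: arr=3 -> substrate=1 bound=4 product=0
t=2: arr=0 -> substrate=0 bound=3 product=2
t=3: arr=2 -> substrate=0 bound=3 product=4
t=4: arr=1 -> substrate=0 bound=3 product=5
t=5: arr=0 -> substrate=0 bound=1 product=7
t=6: arr=1 -> substrate=0 bound=1 product=8
t=7: arr=0 -> substrate=0 bound=1 product=8
t=8: arr=0 -> substrate=0 bound=0 product=9
t=9: arr=1 -> substrate=0 bound=1 product=9
t=10: arr=2 -> substrate=0 bound=3 product=9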